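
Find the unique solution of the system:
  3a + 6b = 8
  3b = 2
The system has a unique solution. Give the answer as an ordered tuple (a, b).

Form the augmented matrix and row-reduce:
  [ 3  6  |  8 ]
  [ 0  3  |  2 ]
r1 ← 1/3·r1
r2 ← 1/3·r2
r1 ← r1 − 2·r2
Reading off the last column: a = 4/3, b = 2/3.

(4/3, 2/3)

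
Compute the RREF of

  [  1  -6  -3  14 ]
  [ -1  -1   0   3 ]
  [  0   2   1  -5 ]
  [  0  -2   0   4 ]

r2 ← r2 + r1
  [ 1  -6  -3  14 ]
  [ 0  -7  -3  17 ]
  [ 0   2   1  -5 ]
  [ 0  -2   0   4 ]
r2 ← -1/7·r2
  [ 1  -6   -3     14 ]
  [ 0   1  3/7  -17/7 ]
  [ 0   2    1     -5 ]
  [ 0  -2    0      4 ]
r3 ← r3 − 2·r2
  [ 1  -6   -3     14 ]
  [ 0   1  3/7  -17/7 ]
  [ 0   0  1/7   -1/7 ]
  [ 0  -2    0      4 ]
r4 ← r4 + 2·r2
  [ 1  -6   -3     14 ]
  [ 0   1  3/7  -17/7 ]
  [ 0   0  1/7   -1/7 ]
  [ 0   0  6/7   -6/7 ]
r3 ← 7·r3
  [ 1  -6   -3     14 ]
  [ 0   1  3/7  -17/7 ]
  [ 0   0    1     -1 ]
  [ 0   0  6/7   -6/7 ]
r4 ← r4 − 6/7·r3
  [ 1  -6   -3     14 ]
  [ 0   1  3/7  -17/7 ]
  [ 0   0    1     -1 ]
  [ 0   0    0      0 ]
r2 ← r2 − 3/7·r3
  [ 1  -6  -3  14 ]
  [ 0   1   0  -2 ]
  [ 0   0   1  -1 ]
  [ 0   0   0   0 ]
r1 ← r1 + 3·r3
  [ 1  -6  0  11 ]
  [ 0   1  0  -2 ]
  [ 0   0  1  -1 ]
  [ 0   0  0   0 ]
r1 ← r1 + 6·r2
  [ 1  0  0  -1 ]
  [ 0  1  0  -2 ]
  [ 0  0  1  -1 ]
  [ 0  0  0   0 ]

[[1, 0, 0, -1], [0, 1, 0, -2], [0, 0, 1, -1], [0, 0, 0, 0]]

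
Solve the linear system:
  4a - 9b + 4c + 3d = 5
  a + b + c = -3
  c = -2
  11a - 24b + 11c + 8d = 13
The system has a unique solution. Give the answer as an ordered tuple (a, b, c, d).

(1, -2, -2, -3)

Form the augmented matrix and row-reduce:
  [  4   -9   4  3  |   5 ]
  [  1    1   1  0  |  -3 ]
  [  0    0   1  0  |  -2 ]
  [ 11  -24  11  8  |  13 ]
Multiply R1 by 1/4.
  [  1  -9/4   1  3/4  |  5/4 ]
  [  1     1   1    0  |   -3 ]
  [  0     0   1    0  |   -2 ]
  [ 11   -24  11    8  |   13 ]
Subtract R1 from R2.
  [  1  -9/4   1   3/4  |    5/4 ]
  [  0  13/4   0  -3/4  |  -17/4 ]
  [  0     0   1     0  |     -2 ]
  [ 11   -24  11     8  |     13 ]
Subtract 11 times R1 from R4.
  [ 1  -9/4  1   3/4  |    5/4 ]
  [ 0  13/4  0  -3/4  |  -17/4 ]
  [ 0     0  1     0  |     -2 ]
  [ 0   3/4  0  -1/4  |   -3/4 ]
Multiply R2 by 4/13.
  [ 1  -9/4  1    3/4  |     5/4 ]
  [ 0     1  0  -3/13  |  -17/13 ]
  [ 0     0  1      0  |      -2 ]
  [ 0   3/4  0   -1/4  |    -3/4 ]
Subtract 3/4 times R2 from R4.
  [ 1  -9/4  1    3/4  |     5/4 ]
  [ 0     1  0  -3/13  |  -17/13 ]
  [ 0     0  1      0  |      -2 ]
  [ 0     0  0  -1/13  |    3/13 ]
Multiply R4 by -13.
  [ 1  -9/4  1    3/4  |     5/4 ]
  [ 0     1  0  -3/13  |  -17/13 ]
  [ 0     0  1      0  |      -2 ]
  [ 0     0  0      1  |      -3 ]
Add 3/13 times R4 to R2.
  [ 1  -9/4  1  3/4  |  5/4 ]
  [ 0     1  0    0  |   -2 ]
  [ 0     0  1    0  |   -2 ]
  [ 0     0  0    1  |   -3 ]
Subtract 3/4 times R4 from R1.
  [ 1  -9/4  1  0  |  7/2 ]
  [ 0     1  0  0  |   -2 ]
  [ 0     0  1  0  |   -2 ]
  [ 0     0  0  1  |   -3 ]
Subtract R3 from R1.
  [ 1  -9/4  0  0  |  11/2 ]
  [ 0     1  0  0  |    -2 ]
  [ 0     0  1  0  |    -2 ]
  [ 0     0  0  1  |    -3 ]
Add 9/4 times R2 to R1.
  [ 1  0  0  0  |   1 ]
  [ 0  1  0  0  |  -2 ]
  [ 0  0  1  0  |  -2 ]
  [ 0  0  0  1  |  -3 ]
Reading off the last column: a = 1, b = -2, c = -2, d = -3.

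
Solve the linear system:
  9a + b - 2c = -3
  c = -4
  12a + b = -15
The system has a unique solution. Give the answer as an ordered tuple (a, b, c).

(-4/3, 1, -4)

Form the augmented matrix and row-reduce:
  [  9  1  -2  |   -3 ]
  [  0  0   1  |   -4 ]
  [ 12  1   0  |  -15 ]
r1 := 1/9·r1
  [  1  1/9  -2/9  |  -1/3 ]
  [  0    0     1  |    -4 ]
  [ 12    1     0  |   -15 ]
r3 := r3 − 12·r1
  [ 1   1/9  -2/9  |  -1/3 ]
  [ 0     0     1  |    -4 ]
  [ 0  -1/3   8/3  |   -11 ]
r2 <=> r3
  [ 1   1/9  -2/9  |  -1/3 ]
  [ 0  -1/3   8/3  |   -11 ]
  [ 0     0     1  |    -4 ]
r2 := -3·r2
  [ 1  1/9  -2/9  |  -1/3 ]
  [ 0    1    -8  |    33 ]
  [ 0    0     1  |    -4 ]
r2 := r2 + 8·r3
  [ 1  1/9  -2/9  |  -1/3 ]
  [ 0    1     0  |     1 ]
  [ 0    0     1  |    -4 ]
r1 := r1 + 2/9·r3
  [ 1  1/9  0  |  -11/9 ]
  [ 0    1  0  |      1 ]
  [ 0    0  1  |     -4 ]
r1 := r1 − 1/9·r2
  [ 1  0  0  |  -4/3 ]
  [ 0  1  0  |     1 ]
  [ 0  0  1  |    -4 ]
Reading off the last column: a = -4/3, b = 1, c = -4.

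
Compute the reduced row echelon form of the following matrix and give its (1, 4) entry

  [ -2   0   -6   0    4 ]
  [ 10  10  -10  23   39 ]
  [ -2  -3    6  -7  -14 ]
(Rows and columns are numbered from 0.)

-1

Multiply R1 by -1/2.
  [  1   0    3   0   -2 ]
  [ 10  10  -10  23   39 ]
  [ -2  -3    6  -7  -14 ]
Subtract 10 times R1 from R2.
  [  1   0    3   0   -2 ]
  [  0  10  -40  23   59 ]
  [ -2  -3    6  -7  -14 ]
Add 2 times R1 to R3.
  [ 1   0    3   0   -2 ]
  [ 0  10  -40  23   59 ]
  [ 0  -3   12  -7  -18 ]
Multiply R2 by 1/10.
  [ 1   0   3      0     -2 ]
  [ 0   1  -4  23/10  59/10 ]
  [ 0  -3  12     -7    -18 ]
Add 3 times R2 to R3.
  [ 1  0   3      0     -2 ]
  [ 0  1  -4  23/10  59/10 ]
  [ 0  0   0  -1/10  -3/10 ]
Multiply R3 by -10.
  [ 1  0   3      0     -2 ]
  [ 0  1  -4  23/10  59/10 ]
  [ 0  0   0      1      3 ]
Subtract 23/10 times R3 from R2.
  [ 1  0   3  0  -2 ]
  [ 0  1  -4  0  -1 ]
  [ 0  0   0  1   3 ]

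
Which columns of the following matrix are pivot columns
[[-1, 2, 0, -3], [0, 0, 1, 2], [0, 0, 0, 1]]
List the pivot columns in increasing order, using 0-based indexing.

0, 2, 3

Multiply r1 by -1.
Subtract 2 times r3 from r2.
Subtract 3 times r3 from r1.
Pivot columns are the columns containing a leading 1.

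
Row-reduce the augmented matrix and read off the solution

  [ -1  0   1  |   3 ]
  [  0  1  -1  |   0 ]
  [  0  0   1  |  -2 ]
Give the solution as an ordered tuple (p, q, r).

(-5, -2, -2)

R1 -> -1·R1
R2 -> R2 + R3
R1 -> R1 + R3
Reading off the last column: p = -5, q = -2, r = -2.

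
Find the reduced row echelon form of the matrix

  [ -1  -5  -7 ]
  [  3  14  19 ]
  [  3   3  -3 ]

Multiply R1 by -1.
Subtract 3 times R1 from R2.
Subtract 3 times R1 from R3.
Multiply R2 by -1.
Add 12 times R2 to R3.
Subtract 5 times R2 from R1.

[[1, 0, -3], [0, 1, 2], [0, 0, 0]]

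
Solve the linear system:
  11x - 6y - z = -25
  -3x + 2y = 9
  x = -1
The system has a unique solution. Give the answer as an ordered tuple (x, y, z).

(-1, 3, -4)

Form the augmented matrix and row-reduce:
  [ 11  -6  -1  |  -25 ]
  [ -3   2   0  |    9 ]
  [  1   0   0  |   -1 ]
Multiply R1 by 1/11.
Add 3 times R1 to R2.
Subtract R1 from R3.
Multiply R2 by 11/4.
Subtract 6/11 times R2 from R3.
Multiply R3 by 2.
Add 3/4 times R3 to R2.
Add 1/11 times R3 to R1.
Add 6/11 times R2 to R1.
Reading off the last column: x = -1, y = 3, z = -4.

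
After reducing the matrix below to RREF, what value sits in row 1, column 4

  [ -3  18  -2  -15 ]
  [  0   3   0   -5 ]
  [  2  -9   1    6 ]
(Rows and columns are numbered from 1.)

-3

R1 → -1/3·R1
R3 → R3 − 2·R1
R2 → 1/3·R2
R3 → R3 − 3·R2
R3 → -3·R3
R1 → R1 − 2/3·R3
R1 → R1 + 6·R2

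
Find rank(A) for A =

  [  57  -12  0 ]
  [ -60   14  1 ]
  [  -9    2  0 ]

R1 → 1/57·R1
  [   1  -4/19  0 ]
  [ -60     14  1 ]
  [  -9      2  0 ]
R2 → R2 + 60·R1
  [  1  -4/19  0 ]
  [  0  26/19  1 ]
  [ -9      2  0 ]
R3 → R3 + 9·R1
  [ 1  -4/19  0 ]
  [ 0  26/19  1 ]
  [ 0   2/19  0 ]
R2 → 19/26·R2
  [ 1  -4/19      0 ]
  [ 0      1  19/26 ]
  [ 0   2/19      0 ]
R3 → R3 − 2/19·R2
  [ 1  -4/19      0 ]
  [ 0      1  19/26 ]
  [ 0      0  -1/13 ]
R3 → -13·R3
  [ 1  -4/19      0 ]
  [ 0      1  19/26 ]
  [ 0      0      1 ]
R2 → R2 − 19/26·R3
  [ 1  -4/19  0 ]
  [ 0      1  0 ]
  [ 0      0  1 ]
R1 → R1 + 4/19·R2
  [ 1  0  0 ]
  [ 0  1  0 ]
  [ 0  0  1 ]
The reduced form has 3 nonzero rows.

rank = 3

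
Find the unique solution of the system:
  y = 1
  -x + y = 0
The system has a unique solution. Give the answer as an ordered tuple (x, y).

Form the augmented matrix and row-reduce:
  [  0  1  |  1 ]
  [ -1  1  |  0 ]
Swap r1 and r2.
  [ -1  1  |  0 ]
  [  0  1  |  1 ]
Multiply r1 by -1.
  [ 1  -1  |  0 ]
  [ 0   1  |  1 ]
Add r2 to r1.
  [ 1  0  |  1 ]
  [ 0  1  |  1 ]
Reading off the last column: x = 1, y = 1.

(1, 1)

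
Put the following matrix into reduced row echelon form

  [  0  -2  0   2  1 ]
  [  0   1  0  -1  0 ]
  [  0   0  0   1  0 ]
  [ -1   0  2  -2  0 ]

ρ1 ↔ ρ4
  [ -1   0  2  -2  0 ]
  [  0   1  0  -1  0 ]
  [  0   0  0   1  0 ]
  [  0  -2  0   2  1 ]
ρ1 → -1·ρ1
  [ 1   0  -2   2  0 ]
  [ 0   1   0  -1  0 ]
  [ 0   0   0   1  0 ]
  [ 0  -2   0   2  1 ]
ρ4 → ρ4 + 2·ρ2
  [ 1  0  -2   2  0 ]
  [ 0  1   0  -1  0 ]
  [ 0  0   0   1  0 ]
  [ 0  0   0   0  1 ]
ρ2 → ρ2 + ρ3
  [ 1  0  -2  2  0 ]
  [ 0  1   0  0  0 ]
  [ 0  0   0  1  0 ]
  [ 0  0   0  0  1 ]
ρ1 → ρ1 − 2·ρ3
  [ 1  0  -2  0  0 ]
  [ 0  1   0  0  0 ]
  [ 0  0   0  1  0 ]
  [ 0  0   0  0  1 ]

[[1, 0, -2, 0, 0], [0, 1, 0, 0, 0], [0, 0, 0, 1, 0], [0, 0, 0, 0, 1]]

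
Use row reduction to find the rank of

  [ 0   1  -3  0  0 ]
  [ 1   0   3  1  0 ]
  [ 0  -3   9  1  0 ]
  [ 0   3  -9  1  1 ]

R1 <=> R2
  [ 1   0   3  1  0 ]
  [ 0   1  -3  0  0 ]
  [ 0  -3   9  1  0 ]
  [ 0   3  -9  1  1 ]
R3 -> R3 + 3·R2
  [ 1  0   3  1  0 ]
  [ 0  1  -3  0  0 ]
  [ 0  0   0  1  0 ]
  [ 0  3  -9  1  1 ]
R4 -> R4 − 3·R2
  [ 1  0   3  1  0 ]
  [ 0  1  -3  0  0 ]
  [ 0  0   0  1  0 ]
  [ 0  0   0  1  1 ]
R4 -> R4 − R3
  [ 1  0   3  1  0 ]
  [ 0  1  -3  0  0 ]
  [ 0  0   0  1  0 ]
  [ 0  0   0  0  1 ]
R1 -> R1 − R3
  [ 1  0   3  0  0 ]
  [ 0  1  -3  0  0 ]
  [ 0  0   0  1  0 ]
  [ 0  0   0  0  1 ]
The reduced form has 4 nonzero rows.

rank = 4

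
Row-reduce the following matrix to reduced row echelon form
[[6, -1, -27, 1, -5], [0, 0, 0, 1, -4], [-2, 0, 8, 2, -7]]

[[1, 0, -4, 0, -1/2], [0, 1, 3, 0, -2], [0, 0, 0, 1, -4]]

R1 ← 1/6·R1
  [  1  -1/6  -9/2  1/6  -5/6 ]
  [  0     0     0    1    -4 ]
  [ -2     0     8    2    -7 ]
R3 ← R3 + 2·R1
  [ 1  -1/6  -9/2  1/6   -5/6 ]
  [ 0     0     0    1     -4 ]
  [ 0  -1/3    -1  7/3  -26/3 ]
R2 ↔ R3
  [ 1  -1/6  -9/2  1/6   -5/6 ]
  [ 0  -1/3    -1  7/3  -26/3 ]
  [ 0     0     0    1     -4 ]
R2 ← -3·R2
  [ 1  -1/6  -9/2  1/6  -5/6 ]
  [ 0     1     3   -7    26 ]
  [ 0     0     0    1    -4 ]
R2 ← R2 + 7·R3
  [ 1  -1/6  -9/2  1/6  -5/6 ]
  [ 0     1     3    0    -2 ]
  [ 0     0     0    1    -4 ]
R1 ← R1 − 1/6·R3
  [ 1  -1/6  -9/2  0  -1/6 ]
  [ 0     1     3  0    -2 ]
  [ 0     0     0  1    -4 ]
R1 ← R1 + 1/6·R2
  [ 1  0  -4  0  -1/2 ]
  [ 0  1   3  0    -2 ]
  [ 0  0   0  1    -4 ]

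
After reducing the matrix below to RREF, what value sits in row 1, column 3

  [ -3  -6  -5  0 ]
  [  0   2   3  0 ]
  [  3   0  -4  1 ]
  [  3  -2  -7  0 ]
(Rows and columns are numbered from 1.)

-4/3

Multiply ρ1 by -1/3.
  [ 1   2  5/3  0 ]
  [ 0   2    3  0 ]
  [ 3   0   -4  1 ]
  [ 3  -2   -7  0 ]
Subtract 3 times ρ1 from ρ3.
  [ 1   2  5/3  0 ]
  [ 0   2    3  0 ]
  [ 0  -6   -9  1 ]
  [ 3  -2   -7  0 ]
Subtract 3 times ρ1 from ρ4.
  [ 1   2  5/3  0 ]
  [ 0   2    3  0 ]
  [ 0  -6   -9  1 ]
  [ 0  -8  -12  0 ]
Multiply ρ2 by 1/2.
  [ 1   2  5/3  0 ]
  [ 0   1  3/2  0 ]
  [ 0  -6   -9  1 ]
  [ 0  -8  -12  0 ]
Add 6 times ρ2 to ρ3.
  [ 1   2  5/3  0 ]
  [ 0   1  3/2  0 ]
  [ 0   0    0  1 ]
  [ 0  -8  -12  0 ]
Add 8 times ρ2 to ρ4.
  [ 1  2  5/3  0 ]
  [ 0  1  3/2  0 ]
  [ 0  0    0  1 ]
  [ 0  0    0  0 ]
Subtract 2 times ρ2 from ρ1.
  [ 1  0  -4/3  0 ]
  [ 0  1   3/2  0 ]
  [ 0  0     0  1 ]
  [ 0  0     0  0 ]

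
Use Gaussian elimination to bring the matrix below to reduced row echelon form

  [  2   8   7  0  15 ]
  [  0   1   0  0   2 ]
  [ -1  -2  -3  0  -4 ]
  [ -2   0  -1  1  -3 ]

[[1, 0, 0, 0, 3], [0, 1, 0, 0, 2], [0, 0, 1, 0, -1], [0, 0, 0, 1, 2]]

Multiply R1 by 1/2.
  [  1   4  7/2  0  15/2 ]
  [  0   1    0  0     2 ]
  [ -1  -2   -3  0    -4 ]
  [ -2   0   -1  1    -3 ]
Add R1 to R3.
  [  1  4  7/2  0  15/2 ]
  [  0  1    0  0     2 ]
  [  0  2  1/2  0   7/2 ]
  [ -2  0   -1  1    -3 ]
Add 2 times R1 to R4.
  [ 1  4  7/2  0  15/2 ]
  [ 0  1    0  0     2 ]
  [ 0  2  1/2  0   7/2 ]
  [ 0  8    6  1    12 ]
Subtract 2 times R2 from R3.
  [ 1  4  7/2  0  15/2 ]
  [ 0  1    0  0     2 ]
  [ 0  0  1/2  0  -1/2 ]
  [ 0  8    6  1    12 ]
Subtract 8 times R2 from R4.
  [ 1  4  7/2  0  15/2 ]
  [ 0  1    0  0     2 ]
  [ 0  0  1/2  0  -1/2 ]
  [ 0  0    6  1    -4 ]
Multiply R3 by 2.
  [ 1  4  7/2  0  15/2 ]
  [ 0  1    0  0     2 ]
  [ 0  0    1  0    -1 ]
  [ 0  0    6  1    -4 ]
Subtract 6 times R3 from R4.
  [ 1  4  7/2  0  15/2 ]
  [ 0  1    0  0     2 ]
  [ 0  0    1  0    -1 ]
  [ 0  0    0  1     2 ]
Subtract 7/2 times R3 from R1.
  [ 1  4  0  0  11 ]
  [ 0  1  0  0   2 ]
  [ 0  0  1  0  -1 ]
  [ 0  0  0  1   2 ]
Subtract 4 times R2 from R1.
  [ 1  0  0  0   3 ]
  [ 0  1  0  0   2 ]
  [ 0  0  1  0  -1 ]
  [ 0  0  0  1   2 ]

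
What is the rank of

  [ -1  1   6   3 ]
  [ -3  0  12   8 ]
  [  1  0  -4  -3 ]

Multiply R1 by -1.
  [  1  -1  -6  -3 ]
  [ -3   0  12   8 ]
  [  1   0  -4  -3 ]
Add 3 times R1 to R2.
  [ 1  -1  -6  -3 ]
  [ 0  -3  -6  -1 ]
  [ 1   0  -4  -3 ]
Subtract R1 from R3.
  [ 1  -1  -6  -3 ]
  [ 0  -3  -6  -1 ]
  [ 0   1   2   0 ]
Multiply R2 by -1/3.
  [ 1  -1  -6   -3 ]
  [ 0   1   2  1/3 ]
  [ 0   1   2    0 ]
Subtract R2 from R3.
  [ 1  -1  -6    -3 ]
  [ 0   1   2   1/3 ]
  [ 0   0   0  -1/3 ]
Multiply R3 by -3.
  [ 1  -1  -6   -3 ]
  [ 0   1   2  1/3 ]
  [ 0   0   0    1 ]
Subtract 1/3 times R3 from R2.
  [ 1  -1  -6  -3 ]
  [ 0   1   2   0 ]
  [ 0   0   0   1 ]
Add 3 times R3 to R1.
  [ 1  -1  -6  0 ]
  [ 0   1   2  0 ]
  [ 0   0   0  1 ]
Add R2 to R1.
  [ 1  0  -4  0 ]
  [ 0  1   2  0 ]
  [ 0  0   0  1 ]
The reduced form has 3 nonzero rows.

rank = 3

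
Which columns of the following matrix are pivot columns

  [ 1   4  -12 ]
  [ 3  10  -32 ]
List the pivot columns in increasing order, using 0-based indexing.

0, 1

R2 := R2 − 3·R1
  [ 1   4  -12 ]
  [ 0  -2    4 ]
R2 := -1/2·R2
  [ 1  4  -12 ]
  [ 0  1   -2 ]
R1 := R1 − 4·R2
  [ 1  0  -4 ]
  [ 0  1  -2 ]
Pivot columns are the columns containing a leading 1.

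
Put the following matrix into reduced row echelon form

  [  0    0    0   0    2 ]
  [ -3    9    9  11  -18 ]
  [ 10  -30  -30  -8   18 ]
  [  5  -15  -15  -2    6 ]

[[1, -3, -3, 0, 0], [0, 0, 0, 1, 0], [0, 0, 0, 0, 1], [0, 0, 0, 0, 0]]

r1 ↔ r2
  [ -3    9    9  11  -18 ]
  [  0    0    0   0    2 ]
  [ 10  -30  -30  -8   18 ]
  [  5  -15  -15  -2    6 ]
r1 ← -1/3·r1
  [  1   -3   -3  -11/3   6 ]
  [  0    0    0      0   2 ]
  [ 10  -30  -30     -8  18 ]
  [  5  -15  -15     -2   6 ]
r3 ← r3 − 10·r1
  [ 1   -3   -3  -11/3    6 ]
  [ 0    0    0      0    2 ]
  [ 0    0    0   86/3  -42 ]
  [ 5  -15  -15     -2    6 ]
r4 ← r4 − 5·r1
  [ 1  -3  -3  -11/3    6 ]
  [ 0   0   0      0    2 ]
  [ 0   0   0   86/3  -42 ]
  [ 0   0   0   49/3  -24 ]
r2 ↔ r3
  [ 1  -3  -3  -11/3    6 ]
  [ 0   0   0   86/3  -42 ]
  [ 0   0   0      0    2 ]
  [ 0   0   0   49/3  -24 ]
r2 ← 3/86·r2
  [ 1  -3  -3  -11/3       6 ]
  [ 0   0   0      1  -63/43 ]
  [ 0   0   0      0       2 ]
  [ 0   0   0   49/3     -24 ]
r4 ← r4 − 49/3·r2
  [ 1  -3  -3  -11/3       6 ]
  [ 0   0   0      1  -63/43 ]
  [ 0   0   0      0       2 ]
  [ 0   0   0      0   -3/43 ]
r3 ← 1/2·r3
  [ 1  -3  -3  -11/3       6 ]
  [ 0   0   0      1  -63/43 ]
  [ 0   0   0      0       1 ]
  [ 0   0   0      0   -3/43 ]
r4 ← r4 + 3/43·r3
  [ 1  -3  -3  -11/3       6 ]
  [ 0   0   0      1  -63/43 ]
  [ 0   0   0      0       1 ]
  [ 0   0   0      0       0 ]
r2 ← r2 + 63/43·r3
  [ 1  -3  -3  -11/3  6 ]
  [ 0   0   0      1  0 ]
  [ 0   0   0      0  1 ]
  [ 0   0   0      0  0 ]
r1 ← r1 − 6·r3
  [ 1  -3  -3  -11/3  0 ]
  [ 0   0   0      1  0 ]
  [ 0   0   0      0  1 ]
  [ 0   0   0      0  0 ]
r1 ← r1 + 11/3·r2
  [ 1  -3  -3  0  0 ]
  [ 0   0   0  1  0 ]
  [ 0   0   0  0  1 ]
  [ 0   0   0  0  0 ]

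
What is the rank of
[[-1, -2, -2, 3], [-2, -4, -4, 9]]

rank = 2

R1 → -1·R1
  [  1   2   2  -3 ]
  [ -2  -4  -4   9 ]
R2 → R2 + 2·R1
  [ 1  2  2  -3 ]
  [ 0  0  0   3 ]
R2 → 1/3·R2
  [ 1  2  2  -3 ]
  [ 0  0  0   1 ]
R1 → R1 + 3·R2
  [ 1  2  2  0 ]
  [ 0  0  0  1 ]
The reduced form has 2 nonzero rows.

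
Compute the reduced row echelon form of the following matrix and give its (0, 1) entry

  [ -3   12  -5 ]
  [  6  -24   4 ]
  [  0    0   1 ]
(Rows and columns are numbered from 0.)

-4

ρ1 -> -1/3·ρ1
ρ2 -> ρ2 − 6·ρ1
ρ2 -> -1/6·ρ2
ρ3 -> ρ3 − ρ2
ρ1 -> ρ1 − 5/3·ρ2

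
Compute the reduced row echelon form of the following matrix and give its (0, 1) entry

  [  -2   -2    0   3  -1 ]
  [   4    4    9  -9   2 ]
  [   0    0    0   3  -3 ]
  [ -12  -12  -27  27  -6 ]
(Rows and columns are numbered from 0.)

1

R1 -> -1/2·R1
R2 -> R2 − 4·R1
R4 -> R4 + 12·R1
R2 -> 1/9·R2
R4 -> R4 + 27·R2
R3 -> 1/3·R3
R2 -> R2 + 1/3·R3
R1 -> R1 + 3/2·R3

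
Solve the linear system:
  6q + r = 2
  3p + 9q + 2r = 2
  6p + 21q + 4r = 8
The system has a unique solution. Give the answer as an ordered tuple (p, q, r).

(2/3, 4/3, -6)

Form the augmented matrix and row-reduce:
  [ 0   6  1  |  2 ]
  [ 3   9  2  |  2 ]
  [ 6  21  4  |  8 ]
Swap R1 and R2.
  [ 3   9  2  |  2 ]
  [ 0   6  1  |  2 ]
  [ 6  21  4  |  8 ]
Multiply R1 by 1/3.
  [ 1   3  2/3  |  2/3 ]
  [ 0   6    1  |    2 ]
  [ 6  21    4  |    8 ]
Subtract 6 times R1 from R3.
  [ 1  3  2/3  |  2/3 ]
  [ 0  6    1  |    2 ]
  [ 0  3    0  |    4 ]
Multiply R2 by 1/6.
  [ 1  3  2/3  |  2/3 ]
  [ 0  1  1/6  |  1/3 ]
  [ 0  3    0  |    4 ]
Subtract 3 times R2 from R3.
  [ 1  3   2/3  |  2/3 ]
  [ 0  1   1/6  |  1/3 ]
  [ 0  0  -1/2  |    3 ]
Multiply R3 by -2.
  [ 1  3  2/3  |  2/3 ]
  [ 0  1  1/6  |  1/3 ]
  [ 0  0    1  |   -6 ]
Subtract 1/6 times R3 from R2.
  [ 1  3  2/3  |  2/3 ]
  [ 0  1    0  |  4/3 ]
  [ 0  0    1  |   -6 ]
Subtract 2/3 times R3 from R1.
  [ 1  3  0  |  14/3 ]
  [ 0  1  0  |   4/3 ]
  [ 0  0  1  |    -6 ]
Subtract 3 times R2 from R1.
  [ 1  0  0  |  2/3 ]
  [ 0  1  0  |  4/3 ]
  [ 0  0  1  |   -6 ]
Reading off the last column: p = 2/3, q = 4/3, r = -6.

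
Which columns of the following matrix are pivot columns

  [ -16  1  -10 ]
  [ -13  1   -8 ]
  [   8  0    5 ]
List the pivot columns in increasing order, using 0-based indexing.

0, 1, 2

R1 → -1/16·R1
R2 → R2 + 13·R1
R3 → R3 − 8·R1
R2 → 16/3·R2
R3 → R3 − 1/2·R2
R3 → -3·R3
R2 → R2 − 2/3·R3
R1 → R1 − 5/8·R3
R1 → R1 + 1/16·R2
Pivot columns are the columns containing a leading 1.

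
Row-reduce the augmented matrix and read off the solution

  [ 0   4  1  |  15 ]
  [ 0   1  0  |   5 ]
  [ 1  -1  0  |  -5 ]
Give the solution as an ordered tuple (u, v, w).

r1 <=> r3
  [ 1  -1  0  |  -5 ]
  [ 0   1  0  |   5 ]
  [ 0   4  1  |  15 ]
r3 → r3 − 4·r2
  [ 1  -1  0  |  -5 ]
  [ 0   1  0  |   5 ]
  [ 0   0  1  |  -5 ]
r1 → r1 + r2
  [ 1  0  0  |   0 ]
  [ 0  1  0  |   5 ]
  [ 0  0  1  |  -5 ]
Reading off the last column: u = 0, v = 5, w = -5.

(0, 5, -5)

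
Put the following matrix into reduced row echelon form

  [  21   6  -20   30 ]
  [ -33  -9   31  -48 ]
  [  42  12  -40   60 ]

[[1, 0, -2/3, 2], [0, 1, -1, -2], [0, 0, 0, 0]]

r1 ← 1/21·r1
  [   1  2/7  -20/21  10/7 ]
  [ -33   -9      31   -48 ]
  [  42   12     -40    60 ]
r2 ← r2 + 33·r1
  [  1  2/7  -20/21  10/7 ]
  [  0  3/7    -3/7  -6/7 ]
  [ 42   12     -40    60 ]
r3 ← r3 − 42·r1
  [ 1  2/7  -20/21  10/7 ]
  [ 0  3/7    -3/7  -6/7 ]
  [ 0    0       0     0 ]
r2 ← 7/3·r2
  [ 1  2/7  -20/21  10/7 ]
  [ 0    1      -1    -2 ]
  [ 0    0       0     0 ]
r1 ← r1 − 2/7·r2
  [ 1  0  -2/3   2 ]
  [ 0  1    -1  -2 ]
  [ 0  0     0   0 ]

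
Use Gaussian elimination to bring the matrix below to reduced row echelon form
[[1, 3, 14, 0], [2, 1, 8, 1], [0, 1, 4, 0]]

R2 → R2 − 2·R1
  [ 1   3   14  0 ]
  [ 0  -5  -20  1 ]
  [ 0   1    4  0 ]
R2 → -1/5·R2
  [ 1  3  14     0 ]
  [ 0  1   4  -1/5 ]
  [ 0  1   4     0 ]
R3 → R3 − R2
  [ 1  3  14     0 ]
  [ 0  1   4  -1/5 ]
  [ 0  0   0   1/5 ]
R3 → 5·R3
  [ 1  3  14     0 ]
  [ 0  1   4  -1/5 ]
  [ 0  0   0     1 ]
R2 → R2 + 1/5·R3
  [ 1  3  14  0 ]
  [ 0  1   4  0 ]
  [ 0  0   0  1 ]
R1 → R1 − 3·R2
  [ 1  0  2  0 ]
  [ 0  1  4  0 ]
  [ 0  0  0  1 ]

[[1, 0, 2, 0], [0, 1, 4, 0], [0, 0, 0, 1]]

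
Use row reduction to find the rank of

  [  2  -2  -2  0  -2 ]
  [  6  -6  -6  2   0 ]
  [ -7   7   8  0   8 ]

rank = 3

ρ1 -> 1/2·ρ1
ρ2 -> ρ2 − 6·ρ1
ρ3 -> ρ3 + 7·ρ1
ρ2 <=> ρ3
ρ3 -> 1/2·ρ3
ρ1 -> ρ1 + ρ2
The reduced form has 3 nonzero rows.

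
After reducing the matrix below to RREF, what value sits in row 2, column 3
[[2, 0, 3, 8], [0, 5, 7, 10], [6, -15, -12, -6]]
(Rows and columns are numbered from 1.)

7/5

R1 := 1/2·R1
  [ 1    0  3/2   4 ]
  [ 0    5    7  10 ]
  [ 6  -15  -12  -6 ]
R3 := R3 − 6·R1
  [ 1    0  3/2    4 ]
  [ 0    5    7   10 ]
  [ 0  -15  -21  -30 ]
R2 := 1/5·R2
  [ 1    0  3/2    4 ]
  [ 0    1  7/5    2 ]
  [ 0  -15  -21  -30 ]
R3 := R3 + 15·R2
  [ 1  0  3/2  4 ]
  [ 0  1  7/5  2 ]
  [ 0  0    0  0 ]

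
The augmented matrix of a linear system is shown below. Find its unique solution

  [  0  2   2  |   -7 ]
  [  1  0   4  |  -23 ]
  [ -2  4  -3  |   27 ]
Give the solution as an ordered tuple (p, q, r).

ρ1 <-> ρ2
  [  1  0   4  |  -23 ]
  [  0  2   2  |   -7 ]
  [ -2  4  -3  |   27 ]
ρ3 := ρ3 + 2·ρ1
  [ 1  0  4  |  -23 ]
  [ 0  2  2  |   -7 ]
  [ 0  4  5  |  -19 ]
ρ2 := 1/2·ρ2
  [ 1  0  4  |   -23 ]
  [ 0  1  1  |  -7/2 ]
  [ 0  4  5  |   -19 ]
ρ3 := ρ3 − 4·ρ2
  [ 1  0  4  |   -23 ]
  [ 0  1  1  |  -7/2 ]
  [ 0  0  1  |    -5 ]
ρ2 := ρ2 − ρ3
  [ 1  0  4  |  -23 ]
  [ 0  1  0  |  3/2 ]
  [ 0  0  1  |   -5 ]
ρ1 := ρ1 − 4·ρ3
  [ 1  0  0  |   -3 ]
  [ 0  1  0  |  3/2 ]
  [ 0  0  1  |   -5 ]
Reading off the last column: p = -3, q = 3/2, r = -5.

(-3, 3/2, -5)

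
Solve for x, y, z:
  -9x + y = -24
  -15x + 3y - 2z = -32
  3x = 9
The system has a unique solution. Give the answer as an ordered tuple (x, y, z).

Form the augmented matrix and row-reduce:
  [  -9  1   0  |  -24 ]
  [ -15  3  -2  |  -32 ]
  [   3  0   0  |    9 ]
R1 → -1/9·R1
  [   1  -1/9   0  |  8/3 ]
  [ -15     3  -2  |  -32 ]
  [   3     0   0  |    9 ]
R2 → R2 + 15·R1
  [ 1  -1/9   0  |  8/3 ]
  [ 0   4/3  -2  |    8 ]
  [ 3     0   0  |    9 ]
R3 → R3 − 3·R1
  [ 1  -1/9   0  |  8/3 ]
  [ 0   4/3  -2  |    8 ]
  [ 0   1/3   0  |    1 ]
R2 → 3/4·R2
  [ 1  -1/9     0  |  8/3 ]
  [ 0     1  -3/2  |    6 ]
  [ 0   1/3     0  |    1 ]
R3 → R3 − 1/3·R2
  [ 1  -1/9     0  |  8/3 ]
  [ 0     1  -3/2  |    6 ]
  [ 0     0   1/2  |   -1 ]
R3 → 2·R3
  [ 1  -1/9     0  |  8/3 ]
  [ 0     1  -3/2  |    6 ]
  [ 0     0     1  |   -2 ]
R2 → R2 + 3/2·R3
  [ 1  -1/9  0  |  8/3 ]
  [ 0     1  0  |    3 ]
  [ 0     0  1  |   -2 ]
R1 → R1 + 1/9·R2
  [ 1  0  0  |   3 ]
  [ 0  1  0  |   3 ]
  [ 0  0  1  |  -2 ]
Reading off the last column: x = 3, y = 3, z = -2.

(3, 3, -2)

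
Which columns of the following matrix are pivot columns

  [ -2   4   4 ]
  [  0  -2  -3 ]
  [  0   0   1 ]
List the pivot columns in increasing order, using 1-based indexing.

Multiply ρ1 by -1/2.
  [ 1  -2  -2 ]
  [ 0  -2  -3 ]
  [ 0   0   1 ]
Multiply ρ2 by -1/2.
  [ 1  -2   -2 ]
  [ 0   1  3/2 ]
  [ 0   0    1 ]
Subtract 3/2 times ρ3 from ρ2.
  [ 1  -2  -2 ]
  [ 0   1   0 ]
  [ 0   0   1 ]
Add 2 times ρ3 to ρ1.
  [ 1  -2  0 ]
  [ 0   1  0 ]
  [ 0   0  1 ]
Add 2 times ρ2 to ρ1.
  [ 1  0  0 ]
  [ 0  1  0 ]
  [ 0  0  1 ]
Pivot columns are the columns containing a leading 1.

1, 2, 3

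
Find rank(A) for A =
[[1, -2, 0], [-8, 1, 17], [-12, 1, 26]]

Add 8 times R1 to R2.
  [   1   -2   0 ]
  [   0  -15  17 ]
  [ -12    1  26 ]
Add 12 times R1 to R3.
  [ 1   -2   0 ]
  [ 0  -15  17 ]
  [ 0  -23  26 ]
Multiply R2 by -1/15.
  [ 1   -2       0 ]
  [ 0    1  -17/15 ]
  [ 0  -23      26 ]
Add 23 times R2 to R3.
  [ 1  -2       0 ]
  [ 0   1  -17/15 ]
  [ 0   0   -1/15 ]
Multiply R3 by -15.
  [ 1  -2       0 ]
  [ 0   1  -17/15 ]
  [ 0   0       1 ]
Add 17/15 times R3 to R2.
  [ 1  -2  0 ]
  [ 0   1  0 ]
  [ 0   0  1 ]
Add 2 times R2 to R1.
  [ 1  0  0 ]
  [ 0  1  0 ]
  [ 0  0  1 ]
The reduced form has 3 nonzero rows.

rank = 3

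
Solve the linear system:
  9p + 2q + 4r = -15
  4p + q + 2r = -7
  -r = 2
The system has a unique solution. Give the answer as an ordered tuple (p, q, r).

(-1, 1, -2)

Form the augmented matrix and row-reduce:
  [ 9  2   4  |  -15 ]
  [ 4  1   2  |   -7 ]
  [ 0  0  -1  |    2 ]
R1 := 1/9·R1
  [ 1  2/9  4/9  |  -5/3 ]
  [ 4    1    2  |    -7 ]
  [ 0    0   -1  |     2 ]
R2 := R2 − 4·R1
  [ 1  2/9  4/9  |  -5/3 ]
  [ 0  1/9  2/9  |  -1/3 ]
  [ 0    0   -1  |     2 ]
R2 := 9·R2
  [ 1  2/9  4/9  |  -5/3 ]
  [ 0    1    2  |    -3 ]
  [ 0    0   -1  |     2 ]
R3 := -1·R3
  [ 1  2/9  4/9  |  -5/3 ]
  [ 0    1    2  |    -3 ]
  [ 0    0    1  |    -2 ]
R2 := R2 − 2·R3
  [ 1  2/9  4/9  |  -5/3 ]
  [ 0    1    0  |     1 ]
  [ 0    0    1  |    -2 ]
R1 := R1 − 4/9·R3
  [ 1  2/9  0  |  -7/9 ]
  [ 0    1  0  |     1 ]
  [ 0    0  1  |    -2 ]
R1 := R1 − 2/9·R2
  [ 1  0  0  |  -1 ]
  [ 0  1  0  |   1 ]
  [ 0  0  1  |  -2 ]
Reading off the last column: p = -1, q = 1, r = -2.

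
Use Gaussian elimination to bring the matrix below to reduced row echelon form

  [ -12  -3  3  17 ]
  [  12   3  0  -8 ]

R1 -> -1/12·R1
  [  1  1/4  -1/4  -17/12 ]
  [ 12    3     0      -8 ]
R2 -> R2 − 12·R1
  [ 1  1/4  -1/4  -17/12 ]
  [ 0    0     3       9 ]
R2 -> 1/3·R2
  [ 1  1/4  -1/4  -17/12 ]
  [ 0    0     1       3 ]
R1 -> R1 + 1/4·R2
  [ 1  1/4  0  -2/3 ]
  [ 0    0  1     3 ]

[[1, 1/4, 0, -2/3], [0, 0, 1, 3]]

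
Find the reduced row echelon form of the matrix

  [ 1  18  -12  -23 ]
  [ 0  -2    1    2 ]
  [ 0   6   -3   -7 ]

Multiply R2 by -1/2.
  [ 1  18   -12  -23 ]
  [ 0   1  -1/2   -1 ]
  [ 0   6    -3   -7 ]
Subtract 6 times R2 from R3.
  [ 1  18   -12  -23 ]
  [ 0   1  -1/2   -1 ]
  [ 0   0     0   -1 ]
Multiply R3 by -1.
  [ 1  18   -12  -23 ]
  [ 0   1  -1/2   -1 ]
  [ 0   0     0    1 ]
Add R3 to R2.
  [ 1  18   -12  -23 ]
  [ 0   1  -1/2    0 ]
  [ 0   0     0    1 ]
Add 23 times R3 to R1.
  [ 1  18   -12  0 ]
  [ 0   1  -1/2  0 ]
  [ 0   0     0  1 ]
Subtract 18 times R2 from R1.
  [ 1  0    -3  0 ]
  [ 0  1  -1/2  0 ]
  [ 0  0     0  1 ]

[[1, 0, -3, 0], [0, 1, -1/2, 0], [0, 0, 0, 1]]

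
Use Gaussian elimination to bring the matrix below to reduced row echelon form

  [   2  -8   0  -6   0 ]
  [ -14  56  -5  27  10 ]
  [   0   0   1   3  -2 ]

[[1, -4, 0, -3, 0], [0, 0, 1, 3, -2], [0, 0, 0, 0, 0]]

R1 -> 1/2·R1
  [   1  -4   0  -3   0 ]
  [ -14  56  -5  27  10 ]
  [   0   0   1   3  -2 ]
R2 -> R2 + 14·R1
  [ 1  -4   0   -3   0 ]
  [ 0   0  -5  -15  10 ]
  [ 0   0   1    3  -2 ]
R2 -> -1/5·R2
  [ 1  -4  0  -3   0 ]
  [ 0   0  1   3  -2 ]
  [ 0   0  1   3  -2 ]
R3 -> R3 − R2
  [ 1  -4  0  -3   0 ]
  [ 0   0  1   3  -2 ]
  [ 0   0  0   0   0 ]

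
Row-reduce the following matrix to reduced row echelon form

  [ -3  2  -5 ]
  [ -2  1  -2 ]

R1 -> -1/3·R1
  [  1  -2/3  5/3 ]
  [ -2     1   -2 ]
R2 -> R2 + 2·R1
  [ 1  -2/3  5/3 ]
  [ 0  -1/3  4/3 ]
R2 -> -3·R2
  [ 1  -2/3  5/3 ]
  [ 0     1   -4 ]
R1 -> R1 + 2/3·R2
  [ 1  0  -1 ]
  [ 0  1  -4 ]

[[1, 0, -1], [0, 1, -4]]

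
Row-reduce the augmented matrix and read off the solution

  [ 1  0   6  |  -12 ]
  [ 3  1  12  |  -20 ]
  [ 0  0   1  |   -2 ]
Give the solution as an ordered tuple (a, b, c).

(0, 4, -2)

r2 → r2 − 3·r1
  [ 1  0   6  |  -12 ]
  [ 0  1  -6  |   16 ]
  [ 0  0   1  |   -2 ]
r2 → r2 + 6·r3
  [ 1  0  6  |  -12 ]
  [ 0  1  0  |    4 ]
  [ 0  0  1  |   -2 ]
r1 → r1 − 6·r3
  [ 1  0  0  |   0 ]
  [ 0  1  0  |   4 ]
  [ 0  0  1  |  -2 ]
Reading off the last column: a = 0, b = 4, c = -2.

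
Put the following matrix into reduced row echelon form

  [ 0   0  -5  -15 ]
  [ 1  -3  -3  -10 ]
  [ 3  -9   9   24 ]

[[1, -3, 0, -1], [0, 0, 1, 3], [0, 0, 0, 0]]

r1 <-> r2
r3 := r3 − 3·r1
r2 := -1/5·r2
r3 := r3 − 18·r2
r1 := r1 + 3·r2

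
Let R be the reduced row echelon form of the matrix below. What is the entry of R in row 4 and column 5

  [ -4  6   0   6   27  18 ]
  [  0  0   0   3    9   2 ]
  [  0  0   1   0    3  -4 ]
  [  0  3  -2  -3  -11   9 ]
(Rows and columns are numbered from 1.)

3

Multiply R1 by -1/4.
  [ 1  -3/2   0  -3/2  -27/4  -9/2 ]
  [ 0     0   0     3      9     2 ]
  [ 0     0   1     0      3    -4 ]
  [ 0     3  -2    -3    -11     9 ]
Swap R2 and R4.
  [ 1  -3/2   0  -3/2  -27/4  -9/2 ]
  [ 0     3  -2    -3    -11     9 ]
  [ 0     0   1     0      3    -4 ]
  [ 0     0   0     3      9     2 ]
Multiply R2 by 1/3.
  [ 1  -3/2     0  -3/2  -27/4  -9/2 ]
  [ 0     1  -2/3    -1  -11/3     3 ]
  [ 0     0     1     0      3    -4 ]
  [ 0     0     0     3      9     2 ]
Multiply R4 by 1/3.
  [ 1  -3/2     0  -3/2  -27/4  -9/2 ]
  [ 0     1  -2/3    -1  -11/3     3 ]
  [ 0     0     1     0      3    -4 ]
  [ 0     0     0     1      3   2/3 ]
Add R4 to R2.
  [ 1  -3/2     0  -3/2  -27/4  -9/2 ]
  [ 0     1  -2/3     0   -2/3  11/3 ]
  [ 0     0     1     0      3    -4 ]
  [ 0     0     0     1      3   2/3 ]
Add 3/2 times R4 to R1.
  [ 1  -3/2     0  0  -9/4  -7/2 ]
  [ 0     1  -2/3  0  -2/3  11/3 ]
  [ 0     0     1  0     3    -4 ]
  [ 0     0     0  1     3   2/3 ]
Add 2/3 times R3 to R2.
  [ 1  -3/2  0  0  -9/4  -7/2 ]
  [ 0     1  0  0   4/3     1 ]
  [ 0     0  1  0     3    -4 ]
  [ 0     0  0  1     3   2/3 ]
Add 3/2 times R2 to R1.
  [ 1  0  0  0  -1/4   -2 ]
  [ 0  1  0  0   4/3    1 ]
  [ 0  0  1  0     3   -4 ]
  [ 0  0  0  1     3  2/3 ]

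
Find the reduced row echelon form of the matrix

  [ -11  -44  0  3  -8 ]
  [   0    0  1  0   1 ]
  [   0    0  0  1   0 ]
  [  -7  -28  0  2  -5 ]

[[1, 4, 0, 0, 0], [0, 0, 1, 0, 0], [0, 0, 0, 1, 0], [0, 0, 0, 0, 1]]

Multiply R1 by -1/11.
  [  1    4  0  -3/11  8/11 ]
  [  0    0  1      0     1 ]
  [  0    0  0      1     0 ]
  [ -7  -28  0      2    -5 ]
Add 7 times R1 to R4.
  [ 1  4  0  -3/11  8/11 ]
  [ 0  0  1      0     1 ]
  [ 0  0  0      1     0 ]
  [ 0  0  0   1/11  1/11 ]
Subtract 1/11 times R3 from R4.
  [ 1  4  0  -3/11  8/11 ]
  [ 0  0  1      0     1 ]
  [ 0  0  0      1     0 ]
  [ 0  0  0      0  1/11 ]
Multiply R4 by 11.
  [ 1  4  0  -3/11  8/11 ]
  [ 0  0  1      0     1 ]
  [ 0  0  0      1     0 ]
  [ 0  0  0      0     1 ]
Subtract R4 from R2.
  [ 1  4  0  -3/11  8/11 ]
  [ 0  0  1      0     0 ]
  [ 0  0  0      1     0 ]
  [ 0  0  0      0     1 ]
Subtract 8/11 times R4 from R1.
  [ 1  4  0  -3/11  0 ]
  [ 0  0  1      0  0 ]
  [ 0  0  0      1  0 ]
  [ 0  0  0      0  1 ]
Add 3/11 times R3 to R1.
  [ 1  4  0  0  0 ]
  [ 0  0  1  0  0 ]
  [ 0  0  0  1  0 ]
  [ 0  0  0  0  1 ]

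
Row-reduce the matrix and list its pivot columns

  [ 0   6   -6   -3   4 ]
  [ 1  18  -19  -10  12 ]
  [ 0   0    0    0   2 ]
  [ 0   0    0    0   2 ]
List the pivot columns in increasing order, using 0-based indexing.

R1 <-> R2
  [ 1  18  -19  -10  12 ]
  [ 0   6   -6   -3   4 ]
  [ 0   0    0    0   2 ]
  [ 0   0    0    0   2 ]
R2 ← 1/6·R2
  [ 1  18  -19   -10   12 ]
  [ 0   1   -1  -1/2  2/3 ]
  [ 0   0    0     0    2 ]
  [ 0   0    0     0    2 ]
R3 ← 1/2·R3
  [ 1  18  -19   -10   12 ]
  [ 0   1   -1  -1/2  2/3 ]
  [ 0   0    0     0    1 ]
  [ 0   0    0     0    2 ]
R4 ← R4 − 2·R3
  [ 1  18  -19   -10   12 ]
  [ 0   1   -1  -1/2  2/3 ]
  [ 0   0    0     0    1 ]
  [ 0   0    0     0    0 ]
R2 ← R2 − 2/3·R3
  [ 1  18  -19   -10  12 ]
  [ 0   1   -1  -1/2   0 ]
  [ 0   0    0     0   1 ]
  [ 0   0    0     0   0 ]
R1 ← R1 − 12·R3
  [ 1  18  -19   -10  0 ]
  [ 0   1   -1  -1/2  0 ]
  [ 0   0    0     0  1 ]
  [ 0   0    0     0  0 ]
R1 ← R1 − 18·R2
  [ 1  0  -1    -1  0 ]
  [ 0  1  -1  -1/2  0 ]
  [ 0  0   0     0  1 ]
  [ 0  0   0     0  0 ]
Pivot columns are the columns containing a leading 1.

0, 1, 4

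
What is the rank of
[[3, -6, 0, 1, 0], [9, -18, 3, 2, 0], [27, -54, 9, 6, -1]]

R1 := 1/3·R1
  [  1   -2  0  1/3   0 ]
  [  9  -18  3    2   0 ]
  [ 27  -54  9    6  -1 ]
R2 := R2 − 9·R1
  [  1   -2  0  1/3   0 ]
  [  0    0  3   -1   0 ]
  [ 27  -54  9    6  -1 ]
R3 := R3 − 27·R1
  [ 1  -2  0  1/3   0 ]
  [ 0   0  3   -1   0 ]
  [ 0   0  9   -3  -1 ]
R2 := 1/3·R2
  [ 1  -2  0   1/3   0 ]
  [ 0   0  1  -1/3   0 ]
  [ 0   0  9    -3  -1 ]
R3 := R3 − 9·R2
  [ 1  -2  0   1/3   0 ]
  [ 0   0  1  -1/3   0 ]
  [ 0   0  0     0  -1 ]
R3 := -1·R3
  [ 1  -2  0   1/3  0 ]
  [ 0   0  1  -1/3  0 ]
  [ 0   0  0     0  1 ]
The reduced form has 3 nonzero rows.

rank = 3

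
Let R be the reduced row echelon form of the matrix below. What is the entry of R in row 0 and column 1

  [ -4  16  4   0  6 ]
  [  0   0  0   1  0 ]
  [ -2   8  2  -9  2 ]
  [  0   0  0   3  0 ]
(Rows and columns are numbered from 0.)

R1 → -1/4·R1
R3 → R3 + 2·R1
R3 → R3 + 9·R2
R4 → R4 − 3·R2
R3 → -1·R3
R1 → R1 + 3/2·R3

-4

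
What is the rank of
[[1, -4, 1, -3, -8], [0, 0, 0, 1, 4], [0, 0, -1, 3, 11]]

Swap r2 and r3.
  [ 1  -4   1  -3  -8 ]
  [ 0   0  -1   3  11 ]
  [ 0   0   0   1   4 ]
Multiply r2 by -1.
  [ 1  -4  1  -3   -8 ]
  [ 0   0  1  -3  -11 ]
  [ 0   0  0   1    4 ]
Add 3 times r3 to r2.
  [ 1  -4  1  -3  -8 ]
  [ 0   0  1   0   1 ]
  [ 0   0  0   1   4 ]
Add 3 times r3 to r1.
  [ 1  -4  1  0  4 ]
  [ 0   0  1  0  1 ]
  [ 0   0  0  1  4 ]
Subtract r2 from r1.
  [ 1  -4  0  0  3 ]
  [ 0   0  1  0  1 ]
  [ 0   0  0  1  4 ]
The reduced form has 3 nonzero rows.

rank = 3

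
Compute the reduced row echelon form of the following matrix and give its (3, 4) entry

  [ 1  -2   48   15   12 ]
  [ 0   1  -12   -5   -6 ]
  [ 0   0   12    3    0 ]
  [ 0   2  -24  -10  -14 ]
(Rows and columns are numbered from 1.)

R4 := R4 − 2·R2
R3 := 1/12·R3
R4 := -1/2·R4
R2 := R2 + 6·R4
R1 := R1 − 12·R4
R2 := R2 + 12·R3
R1 := R1 − 48·R3
R1 := R1 + 2·R2

1/4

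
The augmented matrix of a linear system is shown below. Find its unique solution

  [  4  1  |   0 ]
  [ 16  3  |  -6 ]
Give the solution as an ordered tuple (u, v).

r1 ← 1/4·r1
  [  1  1/4  |   0 ]
  [ 16    3  |  -6 ]
r2 ← r2 − 16·r1
  [ 1  1/4  |   0 ]
  [ 0   -1  |  -6 ]
r2 ← -1·r2
  [ 1  1/4  |  0 ]
  [ 0    1  |  6 ]
r1 ← r1 − 1/4·r2
  [ 1  0  |  -3/2 ]
  [ 0  1  |     6 ]
Reading off the last column: u = -3/2, v = 6.

(-3/2, 6)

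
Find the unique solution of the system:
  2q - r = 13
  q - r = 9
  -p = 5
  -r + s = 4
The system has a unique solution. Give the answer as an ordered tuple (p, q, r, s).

Form the augmented matrix and row-reduce:
  [  0  2  -1  0  |  13 ]
  [  0  1  -1  0  |   9 ]
  [ -1  0   0  0  |   5 ]
  [  0  0  -1  1  |   4 ]
R1 <=> R3
  [ -1  0   0  0  |   5 ]
  [  0  1  -1  0  |   9 ]
  [  0  2  -1  0  |  13 ]
  [  0  0  -1  1  |   4 ]
R1 := -1·R1
  [ 1  0   0  0  |  -5 ]
  [ 0  1  -1  0  |   9 ]
  [ 0  2  -1  0  |  13 ]
  [ 0  0  -1  1  |   4 ]
R3 := R3 − 2·R2
  [ 1  0   0  0  |  -5 ]
  [ 0  1  -1  0  |   9 ]
  [ 0  0   1  0  |  -5 ]
  [ 0  0  -1  1  |   4 ]
R4 := R4 + R3
  [ 1  0   0  0  |  -5 ]
  [ 0  1  -1  0  |   9 ]
  [ 0  0   1  0  |  -5 ]
  [ 0  0   0  1  |  -1 ]
R2 := R2 + R3
  [ 1  0  0  0  |  -5 ]
  [ 0  1  0  0  |   4 ]
  [ 0  0  1  0  |  -5 ]
  [ 0  0  0  1  |  -1 ]
Reading off the last column: p = -5, q = 4, r = -5, s = -1.

(-5, 4, -5, -1)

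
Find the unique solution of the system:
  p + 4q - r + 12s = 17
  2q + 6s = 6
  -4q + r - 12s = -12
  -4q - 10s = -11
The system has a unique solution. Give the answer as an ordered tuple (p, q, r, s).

Form the augmented matrix and row-reduce:
  [ 1   4  -1   12  |   17 ]
  [ 0   2   0    6  |    6 ]
  [ 0  -4   1  -12  |  -12 ]
  [ 0  -4   0  -10  |  -11 ]
Multiply r2 by 1/2.
  [ 1   4  -1   12  |   17 ]
  [ 0   1   0    3  |    3 ]
  [ 0  -4   1  -12  |  -12 ]
  [ 0  -4   0  -10  |  -11 ]
Add 4 times r2 to r3.
  [ 1   4  -1   12  |   17 ]
  [ 0   1   0    3  |    3 ]
  [ 0   0   1    0  |    0 ]
  [ 0  -4   0  -10  |  -11 ]
Add 4 times r2 to r4.
  [ 1  4  -1  12  |  17 ]
  [ 0  1   0   3  |   3 ]
  [ 0  0   1   0  |   0 ]
  [ 0  0   0   2  |   1 ]
Multiply r4 by 1/2.
  [ 1  4  -1  12  |   17 ]
  [ 0  1   0   3  |    3 ]
  [ 0  0   1   0  |    0 ]
  [ 0  0   0   1  |  1/2 ]
Subtract 3 times r4 from r2.
  [ 1  4  -1  12  |   17 ]
  [ 0  1   0   0  |  3/2 ]
  [ 0  0   1   0  |    0 ]
  [ 0  0   0   1  |  1/2 ]
Subtract 12 times r4 from r1.
  [ 1  4  -1  0  |   11 ]
  [ 0  1   0  0  |  3/2 ]
  [ 0  0   1  0  |    0 ]
  [ 0  0   0  1  |  1/2 ]
Add r3 to r1.
  [ 1  4  0  0  |   11 ]
  [ 0  1  0  0  |  3/2 ]
  [ 0  0  1  0  |    0 ]
  [ 0  0  0  1  |  1/2 ]
Subtract 4 times r2 from r1.
  [ 1  0  0  0  |    5 ]
  [ 0  1  0  0  |  3/2 ]
  [ 0  0  1  0  |    0 ]
  [ 0  0  0  1  |  1/2 ]
Reading off the last column: p = 5, q = 3/2, r = 0, s = 1/2.

(5, 3/2, 0, 1/2)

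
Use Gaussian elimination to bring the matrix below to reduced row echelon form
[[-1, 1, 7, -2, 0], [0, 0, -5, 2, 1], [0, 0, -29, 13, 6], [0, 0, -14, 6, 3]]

[[1, -1, 0, 0, 0], [0, 0, 1, 0, 0], [0, 0, 0, 1, 0], [0, 0, 0, 0, 1]]

R1 -> -1·R1
  [ 1  -1   -7   2  0 ]
  [ 0   0   -5   2  1 ]
  [ 0   0  -29  13  6 ]
  [ 0   0  -14   6  3 ]
R2 -> -1/5·R2
  [ 1  -1   -7     2     0 ]
  [ 0   0    1  -2/5  -1/5 ]
  [ 0   0  -29    13     6 ]
  [ 0   0  -14     6     3 ]
R3 -> R3 + 29·R2
  [ 1  -1   -7     2     0 ]
  [ 0   0    1  -2/5  -1/5 ]
  [ 0   0    0   7/5   1/5 ]
  [ 0   0  -14     6     3 ]
R4 -> R4 + 14·R2
  [ 1  -1  -7     2     0 ]
  [ 0   0   1  -2/5  -1/5 ]
  [ 0   0   0   7/5   1/5 ]
  [ 0   0   0   2/5   1/5 ]
R3 -> 5/7·R3
  [ 1  -1  -7     2     0 ]
  [ 0   0   1  -2/5  -1/5 ]
  [ 0   0   0     1   1/7 ]
  [ 0   0   0   2/5   1/5 ]
R4 -> R4 − 2/5·R3
  [ 1  -1  -7     2     0 ]
  [ 0   0   1  -2/5  -1/5 ]
  [ 0   0   0     1   1/7 ]
  [ 0   0   0     0   1/7 ]
R4 -> 7·R4
  [ 1  -1  -7     2     0 ]
  [ 0   0   1  -2/5  -1/5 ]
  [ 0   0   0     1   1/7 ]
  [ 0   0   0     0     1 ]
R3 -> R3 − 1/7·R4
  [ 1  -1  -7     2     0 ]
  [ 0   0   1  -2/5  -1/5 ]
  [ 0   0   0     1     0 ]
  [ 0   0   0     0     1 ]
R2 -> R2 + 1/5·R4
  [ 1  -1  -7     2  0 ]
  [ 0   0   1  -2/5  0 ]
  [ 0   0   0     1  0 ]
  [ 0   0   0     0  1 ]
R2 -> R2 + 2/5·R3
  [ 1  -1  -7  2  0 ]
  [ 0   0   1  0  0 ]
  [ 0   0   0  1  0 ]
  [ 0   0   0  0  1 ]
R1 -> R1 − 2·R3
  [ 1  -1  -7  0  0 ]
  [ 0   0   1  0  0 ]
  [ 0   0   0  1  0 ]
  [ 0   0   0  0  1 ]
R1 -> R1 + 7·R2
  [ 1  -1  0  0  0 ]
  [ 0   0  1  0  0 ]
  [ 0   0  0  1  0 ]
  [ 0   0  0  0  1 ]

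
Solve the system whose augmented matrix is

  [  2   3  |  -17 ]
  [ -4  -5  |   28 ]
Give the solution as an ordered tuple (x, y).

(1/2, -6)

ρ1 -> 1/2·ρ1
  [  1  3/2  |  -17/2 ]
  [ -4   -5  |     28 ]
ρ2 -> ρ2 + 4·ρ1
  [ 1  3/2  |  -17/2 ]
  [ 0    1  |     -6 ]
ρ1 -> ρ1 − 3/2·ρ2
  [ 1  0  |  1/2 ]
  [ 0  1  |   -6 ]
Reading off the last column: x = 1/2, y = -6.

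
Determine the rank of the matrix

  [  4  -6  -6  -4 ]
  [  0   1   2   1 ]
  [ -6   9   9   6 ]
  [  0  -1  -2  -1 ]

rank = 2

Multiply R1 by 1/4.
  [  1  -3/2  -3/2  -1 ]
  [  0     1     2   1 ]
  [ -6     9     9   6 ]
  [  0    -1    -2  -1 ]
Add 6 times R1 to R3.
  [ 1  -3/2  -3/2  -1 ]
  [ 0     1     2   1 ]
  [ 0     0     0   0 ]
  [ 0    -1    -2  -1 ]
Add R2 to R4.
  [ 1  -3/2  -3/2  -1 ]
  [ 0     1     2   1 ]
  [ 0     0     0   0 ]
  [ 0     0     0   0 ]
Add 3/2 times R2 to R1.
  [ 1  0  3/2  1/2 ]
  [ 0  1    2    1 ]
  [ 0  0    0    0 ]
  [ 0  0    0    0 ]
The reduced form has 2 nonzero rows.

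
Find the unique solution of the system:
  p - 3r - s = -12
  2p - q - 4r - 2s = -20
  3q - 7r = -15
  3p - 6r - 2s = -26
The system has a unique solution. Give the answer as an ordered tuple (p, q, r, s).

(-2, 2, 3, 1)

Form the augmented matrix and row-reduce:
  [ 1   0  -3  -1  |  -12 ]
  [ 2  -1  -4  -2  |  -20 ]
  [ 0   3  -7   0  |  -15 ]
  [ 3   0  -6  -2  |  -26 ]
Subtract 2 times R1 from R2.
  [ 1   0  -3  -1  |  -12 ]
  [ 0  -1   2   0  |    4 ]
  [ 0   3  -7   0  |  -15 ]
  [ 3   0  -6  -2  |  -26 ]
Subtract 3 times R1 from R4.
  [ 1   0  -3  -1  |  -12 ]
  [ 0  -1   2   0  |    4 ]
  [ 0   3  -7   0  |  -15 ]
  [ 0   0   3   1  |   10 ]
Multiply R2 by -1.
  [ 1  0  -3  -1  |  -12 ]
  [ 0  1  -2   0  |   -4 ]
  [ 0  3  -7   0  |  -15 ]
  [ 0  0   3   1  |   10 ]
Subtract 3 times R2 from R3.
  [ 1  0  -3  -1  |  -12 ]
  [ 0  1  -2   0  |   -4 ]
  [ 0  0  -1   0  |   -3 ]
  [ 0  0   3   1  |   10 ]
Multiply R3 by -1.
  [ 1  0  -3  -1  |  -12 ]
  [ 0  1  -2   0  |   -4 ]
  [ 0  0   1   0  |    3 ]
  [ 0  0   3   1  |   10 ]
Subtract 3 times R3 from R4.
  [ 1  0  -3  -1  |  -12 ]
  [ 0  1  -2   0  |   -4 ]
  [ 0  0   1   0  |    3 ]
  [ 0  0   0   1  |    1 ]
Add R4 to R1.
  [ 1  0  -3  0  |  -11 ]
  [ 0  1  -2  0  |   -4 ]
  [ 0  0   1  0  |    3 ]
  [ 0  0   0  1  |    1 ]
Add 2 times R3 to R2.
  [ 1  0  -3  0  |  -11 ]
  [ 0  1   0  0  |    2 ]
  [ 0  0   1  0  |    3 ]
  [ 0  0   0  1  |    1 ]
Add 3 times R3 to R1.
  [ 1  0  0  0  |  -2 ]
  [ 0  1  0  0  |   2 ]
  [ 0  0  1  0  |   3 ]
  [ 0  0  0  1  |   1 ]
Reading off the last column: p = -2, q = 2, r = 3, s = 1.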